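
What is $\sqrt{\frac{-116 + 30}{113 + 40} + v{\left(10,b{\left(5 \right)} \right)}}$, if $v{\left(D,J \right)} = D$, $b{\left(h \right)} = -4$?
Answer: $\frac{38 \sqrt{17}}{51} \approx 3.0721$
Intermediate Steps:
$\sqrt{\frac{-116 + 30}{113 + 40} + v{\left(10,b{\left(5 \right)} \right)}} = \sqrt{\frac{-116 + 30}{113 + 40} + 10} = \sqrt{- \frac{86}{153} + 10} = \sqrt{\frac{1444}{153}} = \frac{38 \sqrt{17}}{51}$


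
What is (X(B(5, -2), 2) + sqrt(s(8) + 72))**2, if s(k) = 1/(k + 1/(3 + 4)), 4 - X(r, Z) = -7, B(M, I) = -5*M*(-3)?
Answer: (627 + sqrt(234327))**2/3249 ≈ 379.96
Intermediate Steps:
B(M, I) = 15*M
X(r, Z) = 11 (X(r, Z) = 4 - 1*(-7) = 4 + 7 = 11)
s(k) = 1/(1/7 + k) (s(k) = 1/(k + 1/7) = 1/(1/7 + k))
(X(B(5, -2), 2) + sqrt(s(8) + 72))**2 = (11 + sqrt(7/(1 + 7*8) + 72))**2 = (11 + sqrt(7/(1 + 56) + 72))**2 = (11 + sqrt(7/57 + 72))**2 = (11 + sqrt(4111/57))**2 = (11 + sqrt(234327)/57)**2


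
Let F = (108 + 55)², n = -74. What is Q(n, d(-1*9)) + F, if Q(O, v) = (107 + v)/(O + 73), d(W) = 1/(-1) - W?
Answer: 26454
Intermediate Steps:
d(W) = -1 - W
F = 26569 (F = 163² = 26569)
Q(O, v) = (107 + v)/(73 + O)
Q(n, d(-1*9)) + F = (107 + (-1 - (-1)*9))/(73 - 74) + 26569 = (107 + (-1 - 1*(-9)))/(-1) + 26569 = -(107 + (-1 + 9)) + 26569 = -(107 + 8) + 26569 = -1*115 + 26569 = -115 + 26569 = 26454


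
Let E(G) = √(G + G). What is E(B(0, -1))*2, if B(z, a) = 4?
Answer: 4*√2 ≈ 5.6569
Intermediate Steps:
E(G) = √2*√G (E(G) = √(2*G) = √2*√G)
E(B(0, -1))*2 = (√2*√4)*2 = (√2*2)*2 = (2*√2)*2 = 4*√2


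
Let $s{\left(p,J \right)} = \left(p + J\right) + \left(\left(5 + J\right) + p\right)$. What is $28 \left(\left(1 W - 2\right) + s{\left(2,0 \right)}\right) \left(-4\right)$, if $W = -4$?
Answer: $-336$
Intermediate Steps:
$s{\left(p,J \right)} = 5 + 2 J + 2 p$ ($s{\left(p,J \right)} = \left(J + p\right) + \left(5 + J + p\right) = 5 + 2 J + 2 p$)
$28 \left(\left(1 W - 2\right) + s{\left(2,0 \right)}\right) \left(-4\right) = 28 \left(\left(1 \left(-4\right) - 2\right) + \left(5 + 2 \cdot 0 + 2 \cdot 2\right)\right) \left(-4\right) = 28 \left(\left(-4 - 2\right) + \left(5 + 0 + 4\right)\right) \left(-4\right) = 28 \left(-6 + 9\right) \left(-4\right) = 28 \cdot 3 \left(-4\right) = 84 \left(-4\right) = -336$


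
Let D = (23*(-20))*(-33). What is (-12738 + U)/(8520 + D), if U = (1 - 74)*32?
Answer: -7537/11850 ≈ -0.63603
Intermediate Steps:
D = 15180 (D = -460*(-33) = 15180)
U = -2336 (U = -73*32 = -2336)
(-12738 + U)/(8520 + D) = (-12738 - 2336)/(8520 + 15180) = -15074/23700 = -15074*1/23700 = -7537/11850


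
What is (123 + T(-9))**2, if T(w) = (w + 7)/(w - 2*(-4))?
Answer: 15625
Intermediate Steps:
T(w) = (7 + w)/(8 + w) (T(w) = (7 + w)/(w + 8) = (7 + w)/(8 + w))
(123 + T(-9))**2 = (123 + (7 - 9)/(8 - 9))**2 = (123 - 2/(-1))**2 = (123 - 1*(-2))**2 = (123 + 2)**2 = 125**2 = 15625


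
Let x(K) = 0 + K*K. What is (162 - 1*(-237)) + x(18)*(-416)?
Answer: -134385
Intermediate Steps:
x(K) = K**2 (x(K) = 0 + K**2 = K**2)
(162 - 1*(-237)) + x(18)*(-416) = (162 - 1*(-237)) + 18**2*(-416) = (162 + 237) + 324*(-416) = 399 - 134784 = -134385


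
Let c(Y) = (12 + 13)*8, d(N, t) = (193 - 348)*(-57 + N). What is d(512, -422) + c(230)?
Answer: -70325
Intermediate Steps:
d(N, t) = 8835 - 155*N (d(N, t) = -155*(-57 + N) = 8835 - 155*N)
c(Y) = 200 (c(Y) = 25*8 = 200)
d(512, -422) + c(230) = (8835 - 155*512) + 200 = (8835 - 79360) + 200 = -70525 + 200 = -70325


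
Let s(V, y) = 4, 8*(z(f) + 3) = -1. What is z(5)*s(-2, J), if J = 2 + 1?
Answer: -25/2 ≈ -12.500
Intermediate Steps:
J = 3
z(f) = -25/8 (z(f) = -3 + (⅛)*(-1) = -3 - ⅛ = -25/8)
z(5)*s(-2, J) = -25/8*4 = -25/2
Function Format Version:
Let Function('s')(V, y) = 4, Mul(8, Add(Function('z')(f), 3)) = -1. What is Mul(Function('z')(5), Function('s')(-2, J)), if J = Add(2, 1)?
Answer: Rational(-25, 2) ≈ -12.500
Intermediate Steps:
J = 3
Function('z')(f) = Rational(-25, 8) (Function('z')(f) = Add(-3, Mul(Rational(1, 8), -1)) = Add(-3, Rational(-1, 8)) = Rational(-25, 8))
Mul(Function('z')(5), Function('s')(-2, J)) = Mul(Rational(-25, 8), 4) = Rational(-25, 2)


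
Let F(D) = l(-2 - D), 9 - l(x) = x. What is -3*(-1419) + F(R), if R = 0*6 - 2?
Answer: 4266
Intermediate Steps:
l(x) = 9 - x
R = -2 (R = 0 - 2 = -2)
F(D) = 11 + D (F(D) = 9 - (-2 - D) = 9 + (2 + D) = 11 + D)
-3*(-1419) + F(R) = -3*(-1419) + (11 - 2) = 4257 + 9 = 4266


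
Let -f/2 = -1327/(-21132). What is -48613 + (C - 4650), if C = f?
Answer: -562778185/10566 ≈ -53263.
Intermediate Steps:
f = -1327/10566 (f = -(-2654)/(-21132) = -(-2654)*(-1)/21132 = -2*1327/21132 = -1327/10566 ≈ -0.12559)
C = -1327/10566 ≈ -0.12559
-48613 + (C - 4650) = -48613 + (-1327/10566 - 4650) = -48613 - 49133227/10566 = -562778185/10566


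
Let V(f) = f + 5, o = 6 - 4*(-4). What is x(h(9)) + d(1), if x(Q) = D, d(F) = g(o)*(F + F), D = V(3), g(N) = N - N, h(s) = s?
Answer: 8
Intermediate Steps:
o = 22 (o = 6 + 16 = 22)
g(N) = 0
V(f) = 5 + f
D = 8 (D = 5 + 3 = 8)
d(F) = 0 (d(F) = 0*(F + F) = 0*(2*F) = 0)
x(Q) = 8
x(h(9)) + d(1) = 8 + 0 = 8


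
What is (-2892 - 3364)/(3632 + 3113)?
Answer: -6256/6745 ≈ -0.92750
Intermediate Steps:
(-2892 - 3364)/(3632 + 3113) = -6256/6745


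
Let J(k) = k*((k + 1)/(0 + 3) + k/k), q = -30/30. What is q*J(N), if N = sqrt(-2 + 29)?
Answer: -9 - 4*sqrt(3) ≈ -15.928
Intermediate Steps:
N = 3*sqrt(3) (N = sqrt(27) = 3*sqrt(3) ≈ 5.1962)
q = -1 (q = -30*1/30 = -1)
J(k) = k*(4/3 + k/3) (J(k) = k*((1 + k)/3 + 1) = k*((1 + k)*(1/3) + 1) = k*((1/3 + k/3) + 1) = k*(4/3 + k/3))
q*J(N) = -3*sqrt(3)*(4 + 3*sqrt(3))/3 = -sqrt(3)*(4 + 3*sqrt(3))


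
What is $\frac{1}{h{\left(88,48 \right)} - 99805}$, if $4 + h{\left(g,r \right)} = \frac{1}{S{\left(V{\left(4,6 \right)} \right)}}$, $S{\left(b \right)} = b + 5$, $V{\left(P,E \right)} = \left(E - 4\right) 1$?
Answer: $- \frac{7}{698662} \approx -1.0019 \cdot 10^{-5}$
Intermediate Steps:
$V{\left(P,E \right)} = -4 + E$ ($V{\left(P,E \right)} = \left(-4 + E\right) 1 = -4 + E$)
$S{\left(b \right)} = 5 + b$
$h{\left(g,r \right)} = - \frac{27}{7}$ ($h{\left(g,r \right)} = -4 + \frac{1}{5 + \left(-4 + 6\right)} = -4 + \frac{1}{5 + 2} = -4 + \frac{1}{7} = - \frac{27}{7}$)
$\frac{1}{h{\left(88,48 \right)} - 99805} = \frac{1}{- \frac{27}{7} - 99805} = \frac{1}{- \frac{698662}{7}} = - \frac{7}{698662}$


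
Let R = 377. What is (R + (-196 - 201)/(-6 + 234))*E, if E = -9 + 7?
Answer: -85559/114 ≈ -750.52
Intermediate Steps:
E = -2
(R + (-196 - 201)/(-6 + 234))*E = (377 + (-196 - 201)/(-6 + 234))*(-2) = (377 - 397/228)*(-2) = (85559/228)*(-2) = -85559/114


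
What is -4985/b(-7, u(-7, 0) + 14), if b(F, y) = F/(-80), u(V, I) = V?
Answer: -398800/7 ≈ -56971.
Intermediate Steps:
b(F, y) = -F/80
-4985/b(-7, u(-7, 0) + 14) = -4985/((-1/80*(-7))) = -4985/7/80 = -4985*80/7 = -398800/7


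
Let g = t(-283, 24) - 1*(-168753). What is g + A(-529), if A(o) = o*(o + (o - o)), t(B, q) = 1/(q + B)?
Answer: 116185845/259 ≈ 4.4859e+5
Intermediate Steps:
t(B, q) = 1/(B + q)
A(o) = o² (A(o) = o*(o + 0) = o*o = o²)
g = 43707026/259 (g = 1/(-283 + 24) - 1*(-168753) = 1/(-259) + 168753 = -1/259 + 168753 = 43707026/259 ≈ 1.6875e+5)
g + A(-529) = 43707026/259 + (-529)² = 43707026/259 + 279841 = 116185845/259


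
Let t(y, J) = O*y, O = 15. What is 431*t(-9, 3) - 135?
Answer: -58320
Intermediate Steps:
t(y, J) = 15*y
431*t(-9, 3) - 135 = 431*(15*(-9)) - 135 = 431*(-135) - 135 = -58185 - 135 = -58320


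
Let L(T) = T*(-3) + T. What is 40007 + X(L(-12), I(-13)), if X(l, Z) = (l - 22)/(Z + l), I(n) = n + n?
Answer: 40006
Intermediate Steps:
L(T) = -2*T (L(T) = -3*T + T = -2*T)
I(n) = 2*n
X(l, Z) = (-22 + l)/(Z + l)
40007 + X(L(-12), I(-13)) = 40007 + (-22 - 2*(-12))/(2*(-13) - 2*(-12)) = 40007 + (-22 + 24)/(-26 + 24) = 40007 + 2/(-2) = 40007 - 1/2*2 = 40007 - 1 = 40006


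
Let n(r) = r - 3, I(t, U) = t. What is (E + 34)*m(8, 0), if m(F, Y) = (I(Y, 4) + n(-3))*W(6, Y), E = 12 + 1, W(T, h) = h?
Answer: 0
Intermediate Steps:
n(r) = -3 + r
E = 13
m(F, Y) = Y*(-6 + Y) (m(F, Y) = (Y + (-3 - 3))*Y = (Y - 6)*Y = (-6 + Y)*Y = Y*(-6 + Y))
(E + 34)*m(8, 0) = (13 + 34)*(0*(-6 + 0)) = 47*(0*(-6)) = 47*0 = 0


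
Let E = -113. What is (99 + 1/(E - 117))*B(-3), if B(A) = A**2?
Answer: 204921/230 ≈ 890.96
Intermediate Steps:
(99 + 1/(E - 117))*B(-3) = (99 + 1/(-113 - 117))*(-3)**2 = (99 + 1/(-230))*9 = (99 - 1/230)*9 = (22769/230)*9 = 204921/230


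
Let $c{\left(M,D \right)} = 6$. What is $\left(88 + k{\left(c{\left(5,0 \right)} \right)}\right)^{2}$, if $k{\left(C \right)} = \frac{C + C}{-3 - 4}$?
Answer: $\frac{364816}{49} \approx 7445.2$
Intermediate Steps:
$k{\left(C \right)} = - \frac{2 C}{7}$ ($k{\left(C \right)} = \frac{2 C}{-7} = 2 C \left(- \frac{1}{7}\right) = - \frac{2 C}{7}$)
$\left(88 + k{\left(c{\left(5,0 \right)} \right)}\right)^{2} = \left(88 - \frac{12}{7}\right)^{2} = \left(\frac{604}{7}\right)^{2} = \frac{364816}{49}$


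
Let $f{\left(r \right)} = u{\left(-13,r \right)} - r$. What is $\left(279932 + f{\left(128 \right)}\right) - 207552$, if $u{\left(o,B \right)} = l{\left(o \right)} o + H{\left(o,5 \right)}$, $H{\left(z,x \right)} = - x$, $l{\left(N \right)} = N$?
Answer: $72416$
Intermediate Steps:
$u{\left(o,B \right)} = -5 + o^{2}$ ($u{\left(o,B \right)} = o o - 5 = o^{2} - 5 = -5 + o^{2}$)
$f{\left(r \right)} = 164 - r$ ($f{\left(r \right)} = \left(-5 + \left(-13\right)^{2}\right) - r = \left(-5 + 169\right) - r = 164 - r$)
$\left(279932 + f{\left(128 \right)}\right) - 207552 = \left(279932 + \left(164 - 128\right)\right) - 207552 = \left(279932 + 36\right) - 207552 = 279968 - 207552 = 72416$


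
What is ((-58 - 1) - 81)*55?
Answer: -7700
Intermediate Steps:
((-58 - 1) - 81)*55 = (-59 - 81)*55 = -140*55 = -7700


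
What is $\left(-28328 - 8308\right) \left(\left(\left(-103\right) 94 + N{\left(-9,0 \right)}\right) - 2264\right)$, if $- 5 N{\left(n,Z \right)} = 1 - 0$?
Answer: $\frac{2188304916}{5} \approx 4.3766 \cdot 10^{8}$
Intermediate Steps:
$N{\left(n,Z \right)} = - \frac{1}{5}$ ($N{\left(n,Z \right)} = - \frac{1 - 0}{5} = - \frac{1 + 0}{5} = \left(- \frac{1}{5}\right) 1 = - \frac{1}{5}$)
$\left(-28328 - 8308\right) \left(\left(\left(-103\right) 94 + N{\left(-9,0 \right)}\right) - 2264\right) = \left(-28328 - 8308\right) \left(\left(\left(-103\right) 94 - \frac{1}{5}\right) - 2264\right) = - 36636 \left(\left(-9682 - \frac{1}{5}\right) - 2264\right) = - 36636 \left(- \frac{48411}{5} - 2264\right) = \left(-36636\right) \left(- \frac{59731}{5}\right) = \frac{2188304916}{5}$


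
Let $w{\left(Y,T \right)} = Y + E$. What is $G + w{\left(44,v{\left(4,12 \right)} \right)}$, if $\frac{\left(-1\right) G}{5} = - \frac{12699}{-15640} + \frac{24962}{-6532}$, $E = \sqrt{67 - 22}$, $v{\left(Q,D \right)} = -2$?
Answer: $\frac{771399}{13064} + 3 \sqrt{5} \approx 65.756$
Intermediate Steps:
$E = 3 \sqrt{5}$ ($E = \sqrt{45} = 3 \sqrt{5} \approx 6.7082$)
$w{\left(Y,T \right)} = Y + 3 \sqrt{5}$
$G = \frac{196583}{13064}$ ($G = - 5 \left(- \frac{12699}{-15640} + \frac{24962}{-6532}\right) = - 5 \left(\left(-12699\right) \left(- \frac{1}{15640}\right) + 24962 \left(- \frac{1}{6532}\right)\right) = - 5 \left(\frac{747}{920} - \frac{12481}{3266}\right) = \left(-5\right) \left(- \frac{196583}{65320}\right) = \frac{196583}{13064} \approx 15.048$)
$G + w{\left(44,v{\left(4,12 \right)} \right)} = \frac{196583}{13064} + \left(44 + 3 \sqrt{5}\right) = \frac{771399}{13064} + 3 \sqrt{5}$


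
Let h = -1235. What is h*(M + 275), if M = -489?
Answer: 264290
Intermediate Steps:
h*(M + 275) = -1235*(-489 + 275) = -1235*(-214) = 264290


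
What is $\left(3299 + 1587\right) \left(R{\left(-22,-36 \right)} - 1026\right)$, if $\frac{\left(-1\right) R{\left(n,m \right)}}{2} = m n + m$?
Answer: $-12400668$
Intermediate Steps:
$R{\left(n,m \right)} = - 2 m - 2 m n$ ($R{\left(n,m \right)} = - 2 \left(m n + m\right) = - 2 \left(m + m n\right) = - 2 m - 2 m n$)
$\left(3299 + 1587\right) \left(R{\left(-22,-36 \right)} - 1026\right) = \left(3299 + 1587\right) \left(\left(-2\right) \left(-36\right) \left(1 - 22\right) - 1026\right) = 4886 \left(\left(-2\right) \left(-36\right) \left(-21\right) - 1026\right) = 4886 \left(-1512 - 1026\right) = 4886 \left(-2538\right) = -12400668$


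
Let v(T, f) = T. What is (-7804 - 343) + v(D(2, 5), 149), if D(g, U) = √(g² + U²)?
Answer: -8147 + √29 ≈ -8141.6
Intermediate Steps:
D(g, U) = √(U² + g²)
(-7804 - 343) + v(D(2, 5), 149) = (-7804 - 343) + √(5² + 2²) = -8147 + √(25 + 4) = -8147 + √29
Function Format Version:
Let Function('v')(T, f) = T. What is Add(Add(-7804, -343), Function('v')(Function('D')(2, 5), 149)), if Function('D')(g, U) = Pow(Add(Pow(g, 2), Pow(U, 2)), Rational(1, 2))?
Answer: Add(-8147, Pow(29, Rational(1, 2))) ≈ -8141.6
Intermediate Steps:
Function('D')(g, U) = Pow(Add(Pow(U, 2), Pow(g, 2)), Rational(1, 2))
Add(Add(-7804, -343), Function('v')(Function('D')(2, 5), 149)) = Add(Add(-7804, -343), Pow(Add(Pow(5, 2), Pow(2, 2)), Rational(1, 2))) = Add(-8147, Pow(Add(25, 4), Rational(1, 2))) = Add(-8147, Pow(29, Rational(1, 2)))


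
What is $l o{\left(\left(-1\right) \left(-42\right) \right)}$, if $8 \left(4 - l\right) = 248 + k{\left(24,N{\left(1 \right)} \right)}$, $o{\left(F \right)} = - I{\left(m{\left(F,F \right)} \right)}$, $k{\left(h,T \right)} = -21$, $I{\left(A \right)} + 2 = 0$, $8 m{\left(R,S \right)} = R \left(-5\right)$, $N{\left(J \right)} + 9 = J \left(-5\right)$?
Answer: $- \frac{195}{4} \approx -48.75$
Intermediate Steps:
$N{\left(J \right)} = -9 - 5 J$ ($N{\left(J \right)} = -9 + J \left(-5\right) = -9 - 5 J$)
$m{\left(R,S \right)} = - \frac{5 R}{8}$ ($m{\left(R,S \right)} = \frac{R \left(-5\right)}{8} = \frac{\left(-5\right) R}{8} = - \frac{5 R}{8}$)
$I{\left(A \right)} = -2$ ($I{\left(A \right)} = -2 + 0 = -2$)
$o{\left(F \right)} = 2$ ($o{\left(F \right)} = \left(-1\right) \left(-2\right) = 2$)
$l = - \frac{195}{8}$ ($l = 4 - \frac{248 - 21}{8} = 4 - \frac{227}{8} = - \frac{195}{8} \approx -24.375$)
$l o{\left(\left(-1\right) \left(-42\right) \right)} = \left(- \frac{195}{8}\right) 2 = - \frac{195}{4}$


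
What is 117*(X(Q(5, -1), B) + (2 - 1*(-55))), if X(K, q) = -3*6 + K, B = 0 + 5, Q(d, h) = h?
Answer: 4446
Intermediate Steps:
B = 5
X(K, q) = -18 + K
117*(X(Q(5, -1), B) + (2 - 1*(-55))) = 117*((-18 - 1) + (2 - 1*(-55))) = 117*(-19 + (2 + 55)) = 117*(-19 + 57) = 117*38 = 4446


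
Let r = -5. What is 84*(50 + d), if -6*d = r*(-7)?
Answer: 3710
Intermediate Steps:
d = -35/6 (d = -(-5)*(-7)/6 = -⅙*35 = -35/6 ≈ -5.8333)
84*(50 + d) = 84*(50 - 35/6) = 84*(265/6) = 3710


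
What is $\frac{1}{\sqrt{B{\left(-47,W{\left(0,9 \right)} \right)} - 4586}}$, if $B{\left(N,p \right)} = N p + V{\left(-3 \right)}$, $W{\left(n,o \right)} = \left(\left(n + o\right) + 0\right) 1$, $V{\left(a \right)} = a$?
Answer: $- \frac{i \sqrt{1253}}{2506} \approx - 0.014125 i$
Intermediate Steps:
$W{\left(n,o \right)} = n + o$ ($W{\left(n,o \right)} = \left(n + o\right) 1 = n + o$)
$B{\left(N,p \right)} = -3 + N p$ ($B{\left(N,p \right)} = N p - 3 = -3 + N p$)
$\frac{1}{\sqrt{B{\left(-47,W{\left(0,9 \right)} \right)} - 4586}} = \frac{1}{\sqrt{\left(-3 - 47 \left(0 + 9\right)\right) - 4586}} = \frac{1}{\sqrt{\left(-3 - 423\right) - 4586}} = \frac{1}{\sqrt{-426 - 4586}} = \frac{1}{\sqrt{-5012}} = \frac{1}{2 i \sqrt{1253}} = - \frac{i \sqrt{1253}}{2506}$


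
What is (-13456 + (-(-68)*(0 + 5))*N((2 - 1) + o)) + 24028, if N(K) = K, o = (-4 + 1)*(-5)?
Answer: 16012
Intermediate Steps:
o = 15 (o = -3*(-5) = 15)
(-13456 + (-(-68)*(0 + 5))*N((2 - 1) + o)) + 24028 = (-13456 + (-(-68)*(0 + 5))*((2 - 1) + 15)) + 24028 = (-13456 + (-(-68)*5)*(1 + 15)) + 24028 = (-13456 - 17*(-20)*16) + 24028 = (-13456 + 340*16) + 24028 = (-13456 + 5440) + 24028 = -8016 + 24028 = 16012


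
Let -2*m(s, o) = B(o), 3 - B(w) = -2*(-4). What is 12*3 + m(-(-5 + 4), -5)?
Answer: 77/2 ≈ 38.500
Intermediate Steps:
B(w) = -5 (B(w) = 3 - (-2)*(-4) = 3 - 1*8 = 3 - 8 = -5)
m(s, o) = 5/2 (m(s, o) = -1/2*(-5) = 5/2)
12*3 + m(-(-5 + 4), -5) = 12*3 + 5/2 = 36 + 5/2 = 77/2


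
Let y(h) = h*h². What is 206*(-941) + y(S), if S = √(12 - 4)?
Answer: -193846 + 16*√2 ≈ -1.9382e+5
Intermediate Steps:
S = 2*√2 (S = √8 = 2*√2 ≈ 2.8284)
y(h) = h³
206*(-941) + y(S) = 206*(-941) + (2*√2)³ = -193846 + 16*√2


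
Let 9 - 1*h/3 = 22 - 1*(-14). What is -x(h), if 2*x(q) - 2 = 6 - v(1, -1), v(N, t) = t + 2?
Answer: -7/2 ≈ -3.5000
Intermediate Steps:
h = -81 (h = 27 - 3*(22 - 1*(-14)) = 27 - 3*(22 + 14) = 27 - 3*36 = 27 - 108 = -81)
v(N, t) = 2 + t
x(q) = 7/2 (x(q) = 1 + (6 - (2 - 1))/2 = 1 + (6 - 1*1)/2 = 1 + (6 - 1)/2 = 1 + (½)*5 = 1 + 5/2 = 7/2)
-x(h) = -1*7/2 = -7/2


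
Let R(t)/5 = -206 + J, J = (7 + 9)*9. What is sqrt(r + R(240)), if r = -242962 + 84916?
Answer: 2*I*sqrt(39589) ≈ 397.94*I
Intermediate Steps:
J = 144 (J = 16*9 = 144)
r = -158046
R(t) = -310 (R(t) = 5*(-206 + 144) = 5*(-62) = -310)
sqrt(r + R(240)) = sqrt(-158046 - 310) = sqrt(-158356) = 2*I*sqrt(39589)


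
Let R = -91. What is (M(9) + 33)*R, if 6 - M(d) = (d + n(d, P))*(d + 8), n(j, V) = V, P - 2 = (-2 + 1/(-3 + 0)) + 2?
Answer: 38857/3 ≈ 12952.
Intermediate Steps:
P = 5/3 (P = 2 + ((-2 + 1/(-3 + 0)) + 2) = 2 + ((-2 + 1/(-3)) + 2) = 2 + ((-2 - 1/3) + 2) = 2 + (-7/3 + 2) = 2 - 1/3 = 5/3 ≈ 1.6667)
M(d) = 6 - (8 + d)*(5/3 + d) (M(d) = 6 - (d + 5/3)*(d + 8) = 6 - (5/3 + d)*(8 + d) = 6 - (8 + d)*(5/3 + d))
(M(9) + 33)*R = ((-22/3 - 1*9**2 - 29/3*9) + 33)*(-91) = ((-22/3 - 1*81 - 87) + 33)*(-91) = ((-22/3 - 81 - 87) + 33)*(-91) = (-526/3 + 33)*(-91) = -427/3*(-91) = 38857/3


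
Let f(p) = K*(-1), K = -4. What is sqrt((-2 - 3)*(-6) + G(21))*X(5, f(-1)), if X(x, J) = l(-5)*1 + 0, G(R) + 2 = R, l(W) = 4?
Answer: 28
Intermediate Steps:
G(R) = -2 + R
f(p) = 4 (f(p) = -4*(-1) = 4)
X(x, J) = 4 (X(x, J) = 4*1 + 0 = 4 + 0 = 4)
sqrt((-2 - 3)*(-6) + G(21))*X(5, f(-1)) = sqrt((-2 - 3)*(-6) + (-2 + 21))*4 = sqrt(-5*(-6) + 19)*4 = sqrt(30 + 19)*4 = sqrt(49)*4 = 7*4 = 28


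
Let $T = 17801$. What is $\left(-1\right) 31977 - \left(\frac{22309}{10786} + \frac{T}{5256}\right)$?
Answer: $- \frac{906562135861}{28345608} \approx -31982.0$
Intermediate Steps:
$\left(-1\right) 31977 - \left(\frac{22309}{10786} + \frac{T}{5256}\right) = \left(-1\right) 31977 - \left(\frac{22309}{10786} + \frac{17801}{5256}\right) = -31977 - \left(22309 \cdot \frac{1}{10786} + 17801 \cdot \frac{1}{5256}\right) = -31977 - \left(\frac{22309}{10786} + \frac{17801}{5256}\right) = -31977 - \frac{154628845}{28345608} = - \frac{906562135861}{28345608}$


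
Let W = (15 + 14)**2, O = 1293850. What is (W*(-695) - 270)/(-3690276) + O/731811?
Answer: 1734200354005/900194856612 ≈ 1.9265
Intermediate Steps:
W = 841 (W = 29**2 = 841)
(W*(-695) - 270)/(-3690276) + O/731811 = (841*(-695) - 270)/(-3690276) + 1293850/731811 = (-584495 - 270)*(-1/3690276) + 1293850*(1/731811) = -584765*(-1/3690276) + 1293850/731811 = 584765/3690276 + 1293850/731811 = 1734200354005/900194856612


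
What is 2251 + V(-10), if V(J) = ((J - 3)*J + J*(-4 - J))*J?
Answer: 1551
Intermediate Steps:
V(J) = J*(J*(-4 - J) + J*(-3 + J)) (V(J) = ((-3 + J)*J + J*(-4 - J))*J = (J*(-3 + J) + J*(-4 - J))*J = (J*(-4 - J) + J*(-3 + J))*J = J*(J*(-4 - J) + J*(-3 + J)))
2251 + V(-10) = 2251 - 7*(-10)² = 2251 - 7*100 = 2251 - 700 = 1551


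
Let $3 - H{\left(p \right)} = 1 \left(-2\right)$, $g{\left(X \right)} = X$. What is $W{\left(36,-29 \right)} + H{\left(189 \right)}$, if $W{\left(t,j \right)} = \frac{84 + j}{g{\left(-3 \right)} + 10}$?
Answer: $\frac{90}{7} \approx 12.857$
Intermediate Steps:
$H{\left(p \right)} = 5$ ($H{\left(p \right)} = 3 - 1 \left(-2\right) = 3 - -2 = 3 + 2 = 5$)
$W{\left(t,j \right)} = 12 + \frac{j}{7}$ ($W{\left(t,j \right)} = \frac{84 + j}{-3 + 10} = \frac{84 + j}{7} = \left(84 + j\right) \frac{1}{7} = 12 + \frac{j}{7}$)
$W{\left(36,-29 \right)} + H{\left(189 \right)} = \left(12 + \frac{1}{7} \left(-29\right)\right) + 5 = \left(12 - \frac{29}{7}\right) + 5 = \frac{55}{7} + 5 = \frac{90}{7}$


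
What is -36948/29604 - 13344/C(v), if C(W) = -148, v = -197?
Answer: 8115989/91279 ≈ 88.914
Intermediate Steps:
-36948/29604 - 13344/C(v) = -36948/29604 - 13344/(-148) = -36948*1/29604 - 13344*(-1/148) = -3079/2467 + 3336/37 = 8115989/91279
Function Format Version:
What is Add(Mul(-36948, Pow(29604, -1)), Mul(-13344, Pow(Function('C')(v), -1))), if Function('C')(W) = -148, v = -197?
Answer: Rational(8115989, 91279) ≈ 88.914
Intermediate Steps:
Add(Mul(-36948, Pow(29604, -1)), Mul(-13344, Pow(Function('C')(v), -1))) = Add(Mul(-36948, Pow(29604, -1)), Mul(-13344, Pow(-148, -1))) = Add(Mul(-36948, Rational(1, 29604)), Mul(-13344, Rational(-1, 148))) = Add(Rational(-3079, 2467), Rational(3336, 37)) = Rational(8115989, 91279)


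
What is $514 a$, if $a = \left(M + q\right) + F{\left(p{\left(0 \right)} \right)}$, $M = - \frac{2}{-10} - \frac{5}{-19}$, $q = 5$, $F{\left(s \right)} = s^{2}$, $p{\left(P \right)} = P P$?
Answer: $\frac{266766}{95} \approx 2808.1$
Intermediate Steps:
$p{\left(P \right)} = P^{2}$
$M = \frac{44}{95}$ ($M = \left(-2\right) \left(- \frac{1}{10}\right) - - \frac{5}{19} = \frac{1}{5} + \frac{5}{19} = \frac{44}{95} \approx 0.46316$)
$a = \frac{519}{95}$ ($a = \left(\frac{44}{95} + 5\right) + \left(0^{2}\right)^{2} = \frac{519}{95} + 0^{2} = \frac{519}{95} + 0 = \frac{519}{95} \approx 5.4632$)
$514 a = 514 \cdot \frac{519}{95} = \frac{266766}{95}$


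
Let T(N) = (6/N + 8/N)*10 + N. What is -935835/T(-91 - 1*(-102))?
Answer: -3431395/87 ≈ -39441.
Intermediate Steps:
T(N) = N + 140/N (T(N) = (14/N)*10 + N = 140/N + N = N + 140/N)
-935835/T(-91 - 1*(-102)) = -935835/((-91 - 1*(-102)) + 140/(-91 - 1*(-102))) = -935835/((-91 + 102) + 140/(-91 + 102)) = -935835/(11 + 140/11) = -935835/261/11 = -935835*11/261 = -3431395/87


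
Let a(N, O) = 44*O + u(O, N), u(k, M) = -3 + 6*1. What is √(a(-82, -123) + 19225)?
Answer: 2*√3454 ≈ 117.54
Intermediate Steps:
u(k, M) = 3 (u(k, M) = -3 + 6 = 3)
a(N, O) = 3 + 44*O (a(N, O) = 44*O + 3 = 3 + 44*O)
√(a(-82, -123) + 19225) = √((3 + 44*(-123)) + 19225) = √((3 - 5412) + 19225) = √(-5409 + 19225) = √13816 = 2*√3454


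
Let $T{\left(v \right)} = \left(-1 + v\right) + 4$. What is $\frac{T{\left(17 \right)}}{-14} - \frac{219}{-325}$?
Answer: $- \frac{1717}{2275} \approx -0.75473$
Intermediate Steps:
$T{\left(v \right)} = 3 + v$
$\frac{T{\left(17 \right)}}{-14} - \frac{219}{-325} = \frac{3 + 17}{-14} - \frac{219}{-325} = 20 \left(- \frac{1}{14}\right) - - \frac{219}{325} = - \frac{10}{7} + \frac{219}{325} = - \frac{1717}{2275}$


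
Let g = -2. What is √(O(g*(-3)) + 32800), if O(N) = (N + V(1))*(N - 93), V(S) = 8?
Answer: √31582 ≈ 177.71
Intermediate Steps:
O(N) = (-93 + N)*(8 + N) (O(N) = (N + 8)*(N - 93) = (8 + N)*(-93 + N) = (-93 + N)*(8 + N))
√(O(g*(-3)) + 32800) = √((-744 + (-2*(-3))² - (-170)*(-3)) + 32800) = √((-744 + 6² - 85*6) + 32800) = √((-744 + 36 - 510) + 32800) = √(-1218 + 32800) = √31582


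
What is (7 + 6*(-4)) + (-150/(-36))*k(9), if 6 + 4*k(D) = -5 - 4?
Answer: -261/8 ≈ -32.625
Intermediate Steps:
k(D) = -15/4 (k(D) = -3/2 + (-5 - 4)/4 = -3/2 + (¼)*(-9) = -3/2 - 9/4 = -15/4)
(7 + 6*(-4)) + (-150/(-36))*k(9) = (7 + 6*(-4)) - 150/(-36)*(-15/4) = (7 - 24) - 150*(-1/36)*(-15/4) = -17 + (25/6)*(-15/4) = -17 - 125/8 = -261/8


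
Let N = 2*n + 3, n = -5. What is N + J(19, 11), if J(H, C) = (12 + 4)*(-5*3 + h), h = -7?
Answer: -359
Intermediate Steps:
J(H, C) = -352 (J(H, C) = (12 + 4)*(-5*3 - 7) = 16*(-15 - 7) = 16*(-22) = -352)
N = -7 (N = 2*(-5) + 3 = -10 + 3 = -7)
N + J(19, 11) = -7 - 352 = -359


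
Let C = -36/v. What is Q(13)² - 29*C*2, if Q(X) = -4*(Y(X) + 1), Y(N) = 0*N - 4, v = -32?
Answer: 315/4 ≈ 78.750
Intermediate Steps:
Y(N) = -4 (Y(N) = 0 - 4 = -4)
C = 9/8 (C = -36/(-32) = -36*(-1/32) = 9/8 ≈ 1.1250)
Q(X) = 12 (Q(X) = -4*(-4 + 1) = -4*(-3) = 12)
Q(13)² - 29*C*2 = 12² - 29*9/8*2 = 144 - 261/8*2 = 144 - 261/4 = 315/4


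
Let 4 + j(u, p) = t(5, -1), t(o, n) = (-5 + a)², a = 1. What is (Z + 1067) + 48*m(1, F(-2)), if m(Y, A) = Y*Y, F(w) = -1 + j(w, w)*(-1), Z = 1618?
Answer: 2733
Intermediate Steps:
t(o, n) = 16 (t(o, n) = (-5 + 1)² = (-4)² = 16)
j(u, p) = 12 (j(u, p) = -4 + 16 = 12)
F(w) = -13 (F(w) = -1 + 12*(-1) = -1 - 12 = -13)
m(Y, A) = Y²
(Z + 1067) + 48*m(1, F(-2)) = (1618 + 1067) + 48*1² = 2685 + 48*1 = 2685 + 48 = 2733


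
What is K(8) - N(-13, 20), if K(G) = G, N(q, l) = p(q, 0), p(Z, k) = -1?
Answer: 9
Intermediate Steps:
N(q, l) = -1
K(8) - N(-13, 20) = 8 - 1*(-1) = 8 + 1 = 9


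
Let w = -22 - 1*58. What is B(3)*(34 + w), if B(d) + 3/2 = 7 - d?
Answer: -115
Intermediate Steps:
B(d) = 11/2 - d (B(d) = -3/2 + (7 - d) = 11/2 - d)
w = -80 (w = -22 - 58 = -80)
B(3)*(34 + w) = (11/2 - 1*3)*(34 - 80) = (11/2 - 3)*(-46) = (5/2)*(-46) = -115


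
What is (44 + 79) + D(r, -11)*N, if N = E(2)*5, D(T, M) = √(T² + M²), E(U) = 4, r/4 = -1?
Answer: 123 + 20*√137 ≈ 357.09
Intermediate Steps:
r = -4 (r = 4*(-1) = -4)
D(T, M) = √(M² + T²)
N = 20 (N = 4*5 = 20)
(44 + 79) + D(r, -11)*N = (44 + 79) + √((-11)² + (-4)²)*20 = 123 + √(121 + 16)*20 = 123 + √137*20 = 123 + 20*√137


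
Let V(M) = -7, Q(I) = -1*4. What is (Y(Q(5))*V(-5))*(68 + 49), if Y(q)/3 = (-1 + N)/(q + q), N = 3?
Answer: 2457/4 ≈ 614.25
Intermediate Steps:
Q(I) = -4
Y(q) = 3/q (Y(q) = 3*((-1 + 3)/(q + q)) = 3*(2/((2*q))) = 3*(2*(1/(2*q))) = 3/q)
(Y(Q(5))*V(-5))*(68 + 49) = ((3/(-4))*(-7))*(68 + 49) = ((3*(-1/4))*(-7))*117 = -3/4*(-7)*117 = (21/4)*117 = 2457/4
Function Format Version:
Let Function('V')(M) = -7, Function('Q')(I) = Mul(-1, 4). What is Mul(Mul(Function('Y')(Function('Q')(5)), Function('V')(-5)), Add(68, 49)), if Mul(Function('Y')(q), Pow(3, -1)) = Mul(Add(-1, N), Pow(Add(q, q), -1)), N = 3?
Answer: Rational(2457, 4) ≈ 614.25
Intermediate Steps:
Function('Q')(I) = -4
Function('Y')(q) = Mul(3, Pow(q, -1)) (Function('Y')(q) = Mul(3, Mul(Add(-1, 3), Pow(Add(q, q), -1))) = Mul(3, Mul(2, Pow(Mul(2, q), -1))) = Mul(3, Mul(2, Mul(Rational(1, 2), Pow(q, -1)))) = Mul(3, Pow(q, -1)))
Mul(Mul(Function('Y')(Function('Q')(5)), Function('V')(-5)), Add(68, 49)) = Mul(Mul(Mul(3, Pow(-4, -1)), -7), Add(68, 49)) = Mul(Mul(Mul(3, Rational(-1, 4)), -7), 117) = Mul(Mul(Rational(-3, 4), -7), 117) = Mul(Rational(21, 4), 117) = Rational(2457, 4)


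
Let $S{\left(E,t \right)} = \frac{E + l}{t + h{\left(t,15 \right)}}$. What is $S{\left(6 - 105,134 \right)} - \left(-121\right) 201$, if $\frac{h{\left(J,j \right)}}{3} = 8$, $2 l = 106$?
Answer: $\frac{1921336}{79} \approx 24321.0$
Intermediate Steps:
$l = 53$ ($l = \frac{1}{2} \cdot 106 = 53$)
$h{\left(J,j \right)} = 24$ ($h{\left(J,j \right)} = 3 \cdot 8 = 24$)
$S{\left(E,t \right)} = \frac{53 + E}{24 + t}$ ($S{\left(E,t \right)} = \frac{E + 53}{t + 24} = \frac{53 + E}{24 + t}$)
$S{\left(6 - 105,134 \right)} - \left(-121\right) 201 = \frac{53 + \left(6 - 105\right)}{24 + 134} - \left(-121\right) 201 = \frac{53 - 99}{158} - -24321 = \frac{1}{158} \left(-46\right) + 24321 = - \frac{23}{79} + 24321 = \frac{1921336}{79}$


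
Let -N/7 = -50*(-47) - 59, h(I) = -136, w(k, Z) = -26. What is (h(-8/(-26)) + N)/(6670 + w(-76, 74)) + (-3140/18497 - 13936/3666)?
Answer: -110993214329/17328063588 ≈ -6.4054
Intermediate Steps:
N = -16037 (N = -7*(-50*(-47) - 59) = -7*(2350 - 59) = -7*2291 = -16037)
(h(-8/(-26)) + N)/(6670 + w(-76, 74)) + (-3140/18497 - 13936/3666) = (-136 - 16037)/(6670 - 26) + (-3140/18497 - 13936/3666) = -16173/6644 + (-3140*1/18497 - 13936*1/3666) = -16173*1/6644 + (-3140/18497 - 536/141) = -16173/6644 - 10357132/2608077 = -110993214329/17328063588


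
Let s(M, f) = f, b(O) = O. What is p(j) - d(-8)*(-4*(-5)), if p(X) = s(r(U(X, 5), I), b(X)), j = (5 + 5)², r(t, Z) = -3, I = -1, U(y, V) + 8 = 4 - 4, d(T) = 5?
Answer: 0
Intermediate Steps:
U(y, V) = -8 (U(y, V) = -8 + (4 - 4) = -8 + 0 = -8)
j = 100 (j = 10² = 100)
p(X) = X
p(j) - d(-8)*(-4*(-5)) = 100 - 5*(-4*(-5)) = 100 - 5*20 = 100 - 1*100 = 100 - 100 = 0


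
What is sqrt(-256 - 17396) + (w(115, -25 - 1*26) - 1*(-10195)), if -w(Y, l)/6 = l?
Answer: 10501 + 2*I*sqrt(4413) ≈ 10501.0 + 132.86*I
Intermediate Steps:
w(Y, l) = -6*l
sqrt(-256 - 17396) + (w(115, -25 - 1*26) - 1*(-10195)) = sqrt(-256 - 17396) + (-6*(-25 - 1*26) - 1*(-10195)) = sqrt(-17652) + (-6*(-25 - 26) + 10195) = 2*I*sqrt(4413) + (-6*(-51) + 10195) = 2*I*sqrt(4413) + (306 + 10195) = 2*I*sqrt(4413) + 10501 = 10501 + 2*I*sqrt(4413)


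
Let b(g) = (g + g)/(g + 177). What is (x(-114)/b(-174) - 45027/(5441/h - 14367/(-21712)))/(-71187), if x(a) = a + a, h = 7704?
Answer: 9100179075611/19682411883595 ≈ 0.46235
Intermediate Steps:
b(g) = 2*g/(177 + g) (b(g) = (2*g)/(177 + g) = 2*g/(177 + g))
x(a) = 2*a
(x(-114)/b(-174) - 45027/(5441/h - 14367/(-21712)))/(-71187) = ((2*(-114))/((2*(-174)/(177 - 174))) - 45027/(5441/7704 - 14367/(-21712)))/(-71187) = (-228/(2*(-174)/3) - 45027/(5441*(1/7704) - 14367*(-1/21712)))*(-1/71187) = (-228/(2*(-174)*(1/3)) - 45027/(5441/7704 + 14367/21712))*(-1/71187) = (-228/(-116) - 45027/28602295/20908656)*(-1/71187) = (-228*(-1/116) - 45027*20908656/28602295)*(-1/71187) = (57/29 - 941454053712/28602295)*(-1/71187) = -27300537226833/829466555*(-1/71187) = 9100179075611/19682411883595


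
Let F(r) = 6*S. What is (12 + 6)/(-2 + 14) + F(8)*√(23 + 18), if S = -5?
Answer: 3/2 - 30*√41 ≈ -190.59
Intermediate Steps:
F(r) = -30 (F(r) = 6*(-5) = -30)
(12 + 6)/(-2 + 14) + F(8)*√(23 + 18) = (12 + 6)/(-2 + 14) - 30*√(23 + 18) = 18/12 - 30*√41 = 18*(1/12) - 30*√41 = 3/2 - 30*√41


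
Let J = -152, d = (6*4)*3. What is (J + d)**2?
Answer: 6400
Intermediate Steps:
d = 72 (d = 24*3 = 72)
(J + d)**2 = (-152 + 72)**2 = (-80)**2 = 6400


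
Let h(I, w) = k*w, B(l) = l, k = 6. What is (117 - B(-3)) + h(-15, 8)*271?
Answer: 13128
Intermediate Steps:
h(I, w) = 6*w
(117 - B(-3)) + h(-15, 8)*271 = (117 - 1*(-3)) + (6*8)*271 = (117 + 3) + 48*271 = 120 + 13008 = 13128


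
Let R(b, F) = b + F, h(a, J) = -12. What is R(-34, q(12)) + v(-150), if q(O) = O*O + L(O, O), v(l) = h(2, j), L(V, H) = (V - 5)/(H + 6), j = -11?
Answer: 1771/18 ≈ 98.389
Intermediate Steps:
L(V, H) = (-5 + V)/(6 + H)
v(l) = -12
q(O) = O**2 + (-5 + O)/(6 + O) (q(O) = O*O + (-5 + O)/(6 + O) = O**2 + (-5 + O)/(6 + O))
R(b, F) = F + b
R(-34, q(12)) + v(-150) = ((-5 + 12 + 12**2*(6 + 12))/(6 + 12) - 34) - 12 = ((-5 + 12 + 144*18)/18 - 34) - 12 = ((-5 + 12 + 2592)/18 - 34) - 12 = ((1/18)*2599 - 34) - 12 = (2599/18 - 34) - 12 = 1987/18 - 12 = 1771/18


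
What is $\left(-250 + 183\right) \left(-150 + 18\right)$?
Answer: $8844$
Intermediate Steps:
$\left(-250 + 183\right) \left(-150 + 18\right) = \left(-67\right) \left(-132\right) = 8844$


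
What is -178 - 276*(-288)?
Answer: 79310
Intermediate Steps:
-178 - 276*(-288) = -178 + 79488 = 79310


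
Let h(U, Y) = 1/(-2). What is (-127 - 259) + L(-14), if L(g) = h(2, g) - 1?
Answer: -775/2 ≈ -387.50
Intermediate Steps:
h(U, Y) = -1/2
L(g) = -3/2 (L(g) = -1/2 - 1 = -3/2)
(-127 - 259) + L(-14) = (-127 - 259) - 3/2 = -386 - 3/2 = -775/2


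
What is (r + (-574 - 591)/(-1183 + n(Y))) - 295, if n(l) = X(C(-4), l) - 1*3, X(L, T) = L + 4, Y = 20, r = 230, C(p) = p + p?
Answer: -15237/238 ≈ -64.021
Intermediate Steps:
C(p) = 2*p
X(L, T) = 4 + L
n(l) = -7 (n(l) = (4 + 2*(-4)) - 1*3 = (4 - 8) - 3 = -4 - 3 = -7)
(r + (-574 - 591)/(-1183 + n(Y))) - 295 = (230 + (-574 - 591)/(-1183 - 7)) - 295 = (230 - 1165/(-1190)) - 295 = (230 - 1165*(-1/1190)) - 295 = (230 + 233/238) - 295 = 54973/238 - 295 = -15237/238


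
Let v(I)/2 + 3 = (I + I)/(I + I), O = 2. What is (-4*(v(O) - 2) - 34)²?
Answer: 100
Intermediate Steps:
v(I) = -4 (v(I) = -6 + 2*((I + I)/(I + I)) = -6 + 2*((2*I)/((2*I))) = -6 + 2*((2*I)*(1/(2*I))) = -6 + 2*1 = -6 + 2 = -4)
(-4*(v(O) - 2) - 34)² = (-4*(-4 - 2) - 34)² = (-4*(-6) - 34)² = (24 - 34)² = (-10)² = 100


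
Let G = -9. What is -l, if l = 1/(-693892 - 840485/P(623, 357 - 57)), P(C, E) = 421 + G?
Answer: 412/286723989 ≈ 1.4369e-6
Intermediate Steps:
P(C, E) = 412 (P(C, E) = 421 - 9 = 412)
l = -412/286723989 (l = 1/(-693892 - 840485/412) = 1/(-286723989/412) = -412/286723989 ≈ -1.4369e-6)
-l = -1*(-412/286723989) = 412/286723989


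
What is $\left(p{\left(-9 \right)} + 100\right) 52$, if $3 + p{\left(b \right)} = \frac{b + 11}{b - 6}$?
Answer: $\frac{75556}{15} \approx 5037.1$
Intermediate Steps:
$p{\left(b \right)} = -3 + \frac{11 + b}{-6 + b}$ ($p{\left(b \right)} = -3 + \frac{b + 11}{b - 6} = -3 + \frac{11 + b}{-6 + b}$)
$\left(p{\left(-9 \right)} + 100\right) 52 = \left(\frac{29 - -18}{-6 - 9} + 100\right) 52 = \left(\frac{29 + 18}{-15} + 100\right) 52 = \left(\left(- \frac{1}{15}\right) 47 + 100\right) 52 = \left(- \frac{47}{15} + 100\right) 52 = \frac{1453}{15} \cdot 52 = \frac{75556}{15}$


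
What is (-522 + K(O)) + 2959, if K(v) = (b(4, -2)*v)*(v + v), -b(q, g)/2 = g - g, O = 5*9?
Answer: 2437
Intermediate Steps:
O = 45
b(q, g) = 0 (b(q, g) = -2*(g - g) = -2*0 = 0)
K(v) = 0 (K(v) = (0*v)*(v + v) = 0*(2*v) = 0)
(-522 + K(O)) + 2959 = (-522 + 0) + 2959 = -522 + 2959 = 2437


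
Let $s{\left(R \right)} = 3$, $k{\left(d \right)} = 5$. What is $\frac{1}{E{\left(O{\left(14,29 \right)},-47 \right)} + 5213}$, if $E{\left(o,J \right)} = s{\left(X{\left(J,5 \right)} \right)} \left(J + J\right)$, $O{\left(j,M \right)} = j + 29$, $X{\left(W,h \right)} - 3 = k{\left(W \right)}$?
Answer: $\frac{1}{4931} \approx 0.0002028$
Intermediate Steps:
$X{\left(W,h \right)} = 8$ ($X{\left(W,h \right)} = 3 + 5 = 8$)
$O{\left(j,M \right)} = 29 + j$
$E{\left(o,J \right)} = 6 J$ ($E{\left(o,J \right)} = 3 \left(J + J\right) = 3 \cdot 2 J = 6 J$)
$\frac{1}{E{\left(O{\left(14,29 \right)},-47 \right)} + 5213} = \frac{1}{6 \left(-47\right) + 5213} = \frac{1}{-282 + 5213} = \frac{1}{4931}$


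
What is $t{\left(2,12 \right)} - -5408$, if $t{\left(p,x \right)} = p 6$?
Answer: $5420$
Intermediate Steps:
$t{\left(p,x \right)} = 6 p$
$t{\left(2,12 \right)} - -5408 = 6 \cdot 2 - -5408 = 12 + 5408 = 5420$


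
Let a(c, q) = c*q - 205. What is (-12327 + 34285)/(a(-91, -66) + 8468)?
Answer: 21958/14269 ≈ 1.5389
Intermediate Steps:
a(c, q) = -205 + c*q
(-12327 + 34285)/(a(-91, -66) + 8468) = (-12327 + 34285)/((-205 - 91*(-66)) + 8468) = 21958/((-205 + 6006) + 8468) = 21958/(5801 + 8468) = 21958/14269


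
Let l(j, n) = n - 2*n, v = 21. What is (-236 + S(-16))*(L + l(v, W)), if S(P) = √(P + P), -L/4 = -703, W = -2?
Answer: -664104 + 11256*I*√2 ≈ -6.641e+5 + 15918.0*I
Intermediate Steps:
L = 2812 (L = -4*(-703) = 2812)
l(j, n) = -n
S(P) = √2*√P (S(P) = √(2*P) = √2*√P)
(-236 + S(-16))*(L + l(v, W)) = (-236 + √2*√(-16))*(2812 - 1*(-2)) = (-236 + √2*(4*I))*(2812 + 2) = (-236 + 4*I*√2)*2814 = -664104 + 11256*I*√2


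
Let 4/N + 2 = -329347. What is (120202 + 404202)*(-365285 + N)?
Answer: -63089078446541476/329349 ≈ -1.9156e+11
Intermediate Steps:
N = -4/329349 (N = 4/(-2 - 329347) = 4/(-329349) = 4*(-1/329349) = -4/329349 ≈ -1.2145e-5)
(120202 + 404202)*(-365285 + N) = (120202 + 404202)*(-365285 - 4/329349) = 524404*(-120306249469/329349) = -63089078446541476/329349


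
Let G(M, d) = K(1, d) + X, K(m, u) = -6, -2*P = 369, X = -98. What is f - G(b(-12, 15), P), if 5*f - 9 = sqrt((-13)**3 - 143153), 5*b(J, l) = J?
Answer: 529/5 + 3*I*sqrt(646) ≈ 105.8 + 76.25*I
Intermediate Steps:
b(J, l) = J/5
P = -369/2 (P = -1/2*369 = -369/2 ≈ -184.50)
f = 9/5 + 3*I*sqrt(646) (f = 9/5 + sqrt((-13)**3 - 143153)/5 = 9/5 + sqrt(-2197 - 143153)/5 = 9/5 + sqrt(-145350)/5 = 9/5 + (15*I*sqrt(646))/5 = 9/5 + 3*I*sqrt(646) ≈ 1.8 + 76.25*I)
G(M, d) = -104 (G(M, d) = -6 - 98 = -104)
f - G(b(-12, 15), P) = (9/5 + 3*I*sqrt(646)) - 1*(-104) = (9/5 + 3*I*sqrt(646)) + 104 = 529/5 + 3*I*sqrt(646)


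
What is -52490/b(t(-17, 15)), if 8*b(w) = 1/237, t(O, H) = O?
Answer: -99521040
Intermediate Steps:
b(w) = 1/1896 (b(w) = (⅛)/237 = (⅛)*(1/237) = 1/1896)
-52490/b(t(-17, 15)) = -52490/1/1896 = -52490*1896 = -99521040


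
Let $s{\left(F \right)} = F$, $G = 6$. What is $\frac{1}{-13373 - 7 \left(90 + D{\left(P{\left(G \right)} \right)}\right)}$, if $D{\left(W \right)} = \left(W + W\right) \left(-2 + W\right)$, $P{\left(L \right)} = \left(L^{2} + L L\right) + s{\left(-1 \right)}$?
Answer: $- \frac{1}{82589} \approx -1.2108 \cdot 10^{-5}$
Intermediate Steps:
$P{\left(L \right)} = -1 + 2 L^{2}$ ($P{\left(L \right)} = \left(L^{2} + L L\right) - 1 = \left(L^{2} + L^{2}\right) - 1 = 2 L^{2} - 1 = -1 + 2 L^{2}$)
$D{\left(W \right)} = 2 W \left(-2 + W\right)$
$\frac{1}{-13373 - 7 \left(90 + D{\left(P{\left(G \right)} \right)}\right)} = \frac{1}{-13373 - 7 \left(90 + 2 \left(-1 + 2 \cdot 6^{2}\right) \left(-2 - \left(1 - 2 \cdot 6^{2}\right)\right)\right)} = \frac{1}{-13373 - 7 \left(90 + 2 \left(-1 + 2 \cdot 36\right) \left(-2 + \left(-1 + 2 \cdot 36\right)\right)\right)} = \frac{1}{-13373 - 7 \left(90 + 2 \left(-1 + 72\right) \left(-2 + \left(-1 + 72\right)\right)\right)} = \frac{1}{-13373 - 7 \left(90 + 2 \cdot 71 \left(-2 + 71\right)\right)} = \frac{1}{-13373 - 7 \left(90 + 2 \cdot 71 \cdot 69\right)} = \frac{1}{-13373 - 7 \left(90 + 9798\right)} = \frac{1}{-13373 - 69216} = \frac{1}{-82589} = - \frac{1}{82589}$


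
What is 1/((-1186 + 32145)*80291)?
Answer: 1/2485729069 ≈ 4.0230e-10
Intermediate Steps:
1/((-1186 + 32145)*80291) = (1/80291)/30959 = (1/30959)*(1/80291) = 1/2485729069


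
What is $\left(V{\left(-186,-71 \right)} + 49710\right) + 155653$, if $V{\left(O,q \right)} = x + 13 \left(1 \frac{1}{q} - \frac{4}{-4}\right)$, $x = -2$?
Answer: $\frac{14581541}{71} \approx 2.0537 \cdot 10^{5}$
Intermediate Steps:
$V{\left(O,q \right)} = 11 + \frac{13}{q}$ ($V{\left(O,q \right)} = -2 + 13 \left(1 \frac{1}{q} - \frac{4}{-4}\right) = -2 + 13 \left(\frac{1}{q} - -1\right) = -2 + 13 \left(\frac{1}{q} + 1\right) = -2 + 13 \left(1 + \frac{1}{q}\right) = -2 + \left(13 + \frac{13}{q}\right) = 11 + \frac{13}{q}$)
$\left(V{\left(-186,-71 \right)} + 49710\right) + 155653 = \left(\left(11 + \frac{13}{-71}\right) + 49710\right) + 155653 = \left(\left(11 + 13 \left(- \frac{1}{71}\right)\right) + 49710\right) + 155653 = \left(\left(11 - \frac{13}{71}\right) + 49710\right) + 155653 = \left(\frac{768}{71} + 49710\right) + 155653 = \frac{3530178}{71} + 155653 = \frac{14581541}{71}$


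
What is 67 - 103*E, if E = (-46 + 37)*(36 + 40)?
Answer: 70519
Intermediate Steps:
E = -684 (E = -9*76 = -684)
67 - 103*E = 67 - 103*(-684) = 67 + 70452 = 70519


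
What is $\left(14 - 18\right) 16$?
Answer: $-64$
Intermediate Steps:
$\left(14 - 18\right) 16 = \left(-4\right) 16 = -64$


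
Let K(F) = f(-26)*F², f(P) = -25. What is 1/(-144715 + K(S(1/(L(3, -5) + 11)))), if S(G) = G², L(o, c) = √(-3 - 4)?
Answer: 8*(-627*√7 + 1201*I)/(15*(-92694783*I + 48392696*√7)) ≈ -6.9101e-6 - 5.862e-14*I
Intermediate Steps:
L(o, c) = I*√7 (L(o, c) = √(-7) = I*√7)
K(F) = -25*F²
1/(-144715 + K(S(1/(L(3, -5) + 11)))) = 1/(-144715 - 25/(I*√7 + 11)⁴) = 1/(-144715 - 25/(11 + I*√7)⁴)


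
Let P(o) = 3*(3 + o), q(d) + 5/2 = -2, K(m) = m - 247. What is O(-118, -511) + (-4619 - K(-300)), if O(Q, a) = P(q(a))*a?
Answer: -3545/2 ≈ -1772.5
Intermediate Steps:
K(m) = -247 + m
q(d) = -9/2 (q(d) = -5/2 - 2 = -9/2)
P(o) = 9 + 3*o
O(Q, a) = -9*a/2 (O(Q, a) = (9 + 3*(-9/2))*a = (9 - 27/2)*a = -9*a/2)
O(-118, -511) + (-4619 - K(-300)) = -9/2*(-511) + (-4619 - (-247 - 300)) = 4599/2 + (-4619 - 1*(-547)) = 4599/2 + (-4619 + 547) = 4599/2 - 4072 = -3545/2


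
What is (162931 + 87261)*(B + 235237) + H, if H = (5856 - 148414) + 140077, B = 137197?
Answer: 93180004847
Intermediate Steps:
H = -2481 (H = -142558 + 140077 = -2481)
(162931 + 87261)*(B + 235237) + H = (162931 + 87261)*(137197 + 235237) - 2481 = 250192*372434 - 2481 = 93180007328 - 2481 = 93180004847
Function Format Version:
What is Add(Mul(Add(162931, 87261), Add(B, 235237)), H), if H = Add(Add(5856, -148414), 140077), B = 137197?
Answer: 93180004847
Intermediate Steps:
H = -2481 (H = Add(-142558, 140077) = -2481)
Add(Mul(Add(162931, 87261), Add(B, 235237)), H) = Add(Mul(Add(162931, 87261), Add(137197, 235237)), -2481) = Add(Mul(250192, 372434), -2481) = Add(93180007328, -2481) = 93180004847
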